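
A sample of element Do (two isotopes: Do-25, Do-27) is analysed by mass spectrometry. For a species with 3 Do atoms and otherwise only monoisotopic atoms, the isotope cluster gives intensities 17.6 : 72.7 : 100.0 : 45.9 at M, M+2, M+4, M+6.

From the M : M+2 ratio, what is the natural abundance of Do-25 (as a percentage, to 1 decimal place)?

42.1%

If p is the fraction of Do that is Do-25, then I(M+2)/I(M) = [C(3,1)·p^2·(1−p)] / p^3 = 3·(1−p)/p = 72.7/17.6 = 4.1307
(1−p)/p = 4.1307/3 = 1.3769  ⇒  p = 1/(1 + 1.3769) = 0.4207
Do-25: 42.1%, Do-27: 57.9%.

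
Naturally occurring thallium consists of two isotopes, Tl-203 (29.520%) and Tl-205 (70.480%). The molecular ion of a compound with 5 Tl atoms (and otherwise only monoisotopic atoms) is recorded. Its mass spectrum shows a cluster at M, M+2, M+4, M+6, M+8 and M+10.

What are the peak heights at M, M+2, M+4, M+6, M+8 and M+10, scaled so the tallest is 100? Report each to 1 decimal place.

0.6 : 7.3 : 35.1 : 83.8 : 100.0 : 47.8

Each Tl atom is independently Tl-203 (p = 0.29520) or Tl-205 (q = 0.70480); the cluster is the binomial expansion (p + q)^5.
P(M) = 0.29520^5 = 0.002242
P(M+2) = 5 × 0.29520^4 × 0.70480^1 = 0.026761
P(M+4) = 10 × 0.29520^3 × 0.70480^2 = 0.127785
P(M+6) = 10 × 0.29520^2 × 0.70480^3 = 0.305092
P(M+8) = 5 × 0.29520^1 × 0.70480^4 = 0.364208
P(M+10) = 0.70480^5 = 0.173912
The M+8 peak is largest (0.364208); scaling to 100 gives 0.6 : 7.3 : 35.1 : 83.8 : 100.0 : 47.8.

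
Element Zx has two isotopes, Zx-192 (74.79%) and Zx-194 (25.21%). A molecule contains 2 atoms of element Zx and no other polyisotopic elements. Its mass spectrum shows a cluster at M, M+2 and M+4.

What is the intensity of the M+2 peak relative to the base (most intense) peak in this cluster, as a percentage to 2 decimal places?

67.42%

Binomial terms of (0.7479 + 0.2521)^2: M 0.5594, M+2 0.3771, M+4 0.0636 → M is the base peak.
P(M) = C(2,0) × 0.7479^2 × 0.2521^0 = 1 × 0.55935441 × 1.0000 = 0.559354 (base)
P(M+2) = C(2,1) × 0.7479^1 × 0.2521^1 = 2 × 0.7479 × 0.2521 = 0.377091
Relative intensity = 0.377091 / 0.559354 × 100 = 67.42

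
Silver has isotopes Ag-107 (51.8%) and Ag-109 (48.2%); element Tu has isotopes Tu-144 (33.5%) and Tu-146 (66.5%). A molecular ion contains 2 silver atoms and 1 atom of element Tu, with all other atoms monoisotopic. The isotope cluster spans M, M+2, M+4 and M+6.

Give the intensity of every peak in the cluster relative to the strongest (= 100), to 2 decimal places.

Silver pattern (n=2): 0.268324 : 0.499352 : 0.232324
Element Tu pattern (n=1): 0.3350 : 0.6650
Convolve the two distributions (both contribute in 2-u steps):
  M: 0.268324×0.3350 = 0.089889
  M+2: 0.268324×0.6650 + 0.499352×0.3350 = 0.345718
  M+4: 0.499352×0.6650 + 0.232324×0.3350 = 0.409898
  M+6: 0.232324×0.6650 = 0.154495
Scale to base peak (0.409898) = 100: 21.93 : 84.34 : 100.00 : 37.69

21.93 : 84.34 : 100.00 : 37.69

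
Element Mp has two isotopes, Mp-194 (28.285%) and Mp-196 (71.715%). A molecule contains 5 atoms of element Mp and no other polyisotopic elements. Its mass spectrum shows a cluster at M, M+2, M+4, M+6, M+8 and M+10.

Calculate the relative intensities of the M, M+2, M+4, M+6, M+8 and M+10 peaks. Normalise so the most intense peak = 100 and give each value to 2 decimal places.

Each Mp atom is independently Mp-194 (p = 0.28285) or Mp-196 (q = 0.71715); the cluster is the binomial expansion (p + q)^5.
P(M) = 0.28285^5 = 0.001810
P(M+2) = 5 × 0.28285^4 × 0.71715^1 = 0.022951
P(M+4) = 10 × 0.28285^3 × 0.71715^2 = 0.116383
P(M+6) = 10 × 0.28285^2 × 0.71715^3 = 0.295082
P(M+8) = 5 × 0.28285^1 × 0.71715^4 = 0.374081
P(M+10) = 0.71715^5 = 0.189692
The M+8 peak is largest (0.374081); scaling to 100 gives 0.48 : 6.14 : 31.11 : 78.88 : 100.00 : 50.71.

0.48 : 6.14 : 31.11 : 78.88 : 100.00 : 50.71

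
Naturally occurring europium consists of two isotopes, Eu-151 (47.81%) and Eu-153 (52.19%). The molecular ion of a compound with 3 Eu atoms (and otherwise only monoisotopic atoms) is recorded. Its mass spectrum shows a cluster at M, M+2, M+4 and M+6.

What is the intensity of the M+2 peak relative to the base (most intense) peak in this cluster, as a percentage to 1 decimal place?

(0.4781 + 0.5219)^3 gives M 0.1093, M+2 0.3579, M+4 0.3907, M+6 0.1422; the largest is M+4.
P(M+4) = C(3,2) × 0.4781^1 × 0.5219^2 = 3 × 0.4781 × 0.27237961 = 0.390674 (base)
P(M+2) = C(3,1) × 0.4781^2 × 0.5219^1 = 3 × 0.22857961 × 0.5219 = 0.357887
Relative intensity = 0.357887 / 0.390674 × 100 = 91.6

91.6%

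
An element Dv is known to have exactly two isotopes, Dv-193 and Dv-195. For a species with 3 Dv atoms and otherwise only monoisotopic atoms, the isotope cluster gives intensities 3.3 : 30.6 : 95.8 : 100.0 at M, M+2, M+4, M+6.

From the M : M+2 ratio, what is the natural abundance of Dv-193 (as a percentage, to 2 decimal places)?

24.44%

If p is the fraction of Dv that is Dv-193, then I(M+2)/I(M) = [C(3,1)·p^2·(1−p)] / p^3 = 3·(1−p)/p = 30.6/3.3 = 9.2727
(1−p)/p = 9.2727/3 = 3.0909  ⇒  p = 1/(1 + 3.0909) = 0.2444
Dv-193: 24.44%, Dv-195: 75.56%.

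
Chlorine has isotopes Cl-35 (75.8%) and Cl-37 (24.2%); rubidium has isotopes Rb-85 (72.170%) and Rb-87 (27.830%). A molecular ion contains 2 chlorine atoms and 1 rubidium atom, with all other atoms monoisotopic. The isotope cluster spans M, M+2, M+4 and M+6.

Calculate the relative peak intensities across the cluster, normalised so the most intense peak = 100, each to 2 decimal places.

97.64 : 100.00 : 33.99 : 3.84

Chlorine pattern (n=2): 0.574564 : 0.366872 : 0.058564
Rubidium pattern (n=1): 0.7217 : 0.2783
Convolve the two distributions (both contribute in 2-u steps):
  M: 0.574564×0.7217 = 0.414663
  M+2: 0.574564×0.2783 + 0.366872×0.7217 = 0.424673
  M+4: 0.366872×0.2783 + 0.058564×0.7217 = 0.144366
  M+6: 0.058564×0.2783 = 0.016298
Scale to base peak (0.424673) = 100: 97.64 : 100.00 : 33.99 : 3.84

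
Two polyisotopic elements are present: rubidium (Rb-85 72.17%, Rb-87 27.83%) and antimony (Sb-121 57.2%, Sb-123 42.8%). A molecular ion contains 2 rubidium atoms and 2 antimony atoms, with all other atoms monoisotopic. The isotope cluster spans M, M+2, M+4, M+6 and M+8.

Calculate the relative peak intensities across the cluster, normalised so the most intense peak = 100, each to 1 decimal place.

44.1 : 100.0 : 82.1 : 28.9 : 3.7

Rubidium pattern (n=2): 0.52085089 : 0.40169822 : 0.07745089
Antimony pattern (n=2): 0.327184 : 0.489632 : 0.183184
Convolve the two distributions (both contribute in 2-u steps):
  M: 0.52085089×0.327184 = 0.170414
  M+2: 0.52085089×0.489632 + 0.40169822×0.327184 = 0.386454
  M+4: 0.52085089×0.183184 + 0.40169822×0.489632 + 0.07745089×0.327184 = 0.317437
  M+6: 0.40169822×0.183184 + 0.07745089×0.489632 = 0.111507
  M+8: 0.07745089×0.183184 = 0.014188
Scale to base peak (0.386454) = 100: 44.1 : 100.0 : 82.1 : 28.9 : 3.7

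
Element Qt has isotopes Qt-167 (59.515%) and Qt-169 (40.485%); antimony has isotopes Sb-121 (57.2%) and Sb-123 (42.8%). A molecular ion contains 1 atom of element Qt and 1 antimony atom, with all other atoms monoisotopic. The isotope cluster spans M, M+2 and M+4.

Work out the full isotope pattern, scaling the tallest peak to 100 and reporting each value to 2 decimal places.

70.00 : 100.00 : 35.63

Element Qt pattern (n=1): 0.59515 : 0.40485
Antimony pattern (n=1): 0.5720 : 0.4280
Convolve the two distributions (both contribute in 2-u steps):
  M: 0.59515×0.5720 = 0.340426
  M+2: 0.59515×0.4280 + 0.40485×0.5720 = 0.486298
  M+4: 0.40485×0.4280 = 0.173276
Scale to base peak (0.486298) = 100: 70.00 : 100.00 : 35.63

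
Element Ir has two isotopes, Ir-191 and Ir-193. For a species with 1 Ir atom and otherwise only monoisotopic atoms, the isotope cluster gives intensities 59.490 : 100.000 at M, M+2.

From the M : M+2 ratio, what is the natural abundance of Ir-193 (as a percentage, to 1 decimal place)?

62.7%

Let p = fractional abundance of Ir-191. I(M+2)/I(M) = [C(1,1)·p^0·(1−p)] / p^1 = 1·(1−p)/p = 100.000/59.490 = 1.6810
(1−p)/p = 1.6810/1 = 1.6810  ⇒  p = 1/(1 + 1.6810) = 0.3730
Ir-191: 37.3%, Ir-193: 62.7%.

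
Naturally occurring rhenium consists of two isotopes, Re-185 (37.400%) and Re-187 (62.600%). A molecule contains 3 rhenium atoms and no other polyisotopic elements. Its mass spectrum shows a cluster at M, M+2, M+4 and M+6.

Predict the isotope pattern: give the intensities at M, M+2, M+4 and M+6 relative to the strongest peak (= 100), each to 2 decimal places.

The 3 Re atoms are independent, so intensities follow the terms of (0.37400 + 0.62600)^3.
P(M) = 0.37400^3 = 0.052314
P(M+2) = 3 × 0.37400^2 × 0.62600^1 = 0.262687
P(M+4) = 3 × 0.37400^1 × 0.62600^2 = 0.439685
P(M+6) = 0.62600^3 = 0.245314
The M+4 peak is largest (0.439685); scaling to 100 gives 11.90 : 59.74 : 100.00 : 55.79.

11.90 : 59.74 : 100.00 : 55.79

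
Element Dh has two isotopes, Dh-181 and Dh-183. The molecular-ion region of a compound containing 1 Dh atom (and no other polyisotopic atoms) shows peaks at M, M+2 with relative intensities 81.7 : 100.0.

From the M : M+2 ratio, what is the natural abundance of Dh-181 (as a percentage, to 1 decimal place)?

45.0%

Let p = fractional abundance of Dh-181. I(M+2)/I(M) = [C(1,1)·p^0·(1−p)] / p^1 = 1·(1−p)/p = 100.0/81.7 = 1.2240
(1−p)/p = 1.2240/1 = 1.2240  ⇒  p = 1/(1 + 1.2240) = 0.4496
Dh-181: 45.0%, Dh-183: 55.0%.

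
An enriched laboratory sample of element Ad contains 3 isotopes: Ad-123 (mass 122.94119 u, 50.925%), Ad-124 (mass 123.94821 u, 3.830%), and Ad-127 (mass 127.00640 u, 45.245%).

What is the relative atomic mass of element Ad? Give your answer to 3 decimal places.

124.819 u

Average mass = Σ (abundance × isotope mass) = 0.50925 × 122.94119 + 0.03830 × 123.94821 + 0.45245 × 127.00640
= 62.607801 + 4.747216 + 57.464046 = 124.819063 u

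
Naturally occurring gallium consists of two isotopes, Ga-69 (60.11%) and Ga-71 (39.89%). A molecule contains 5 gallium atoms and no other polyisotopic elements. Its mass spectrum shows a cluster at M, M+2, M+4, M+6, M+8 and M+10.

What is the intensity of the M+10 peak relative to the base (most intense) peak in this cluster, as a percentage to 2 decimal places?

2.92%

Term probabilities: M 0.0785, M+2 0.2604, M+4 0.3456, M+6 0.2293, M+8 0.0761, M+10 0.0101. Base peak = M+4.
P(M+4) = C(5,2) × 0.6011^3 × 0.3989^2 = 10 × 0.21719018 × 0.15912121 = 0.345596 (base)
P(M+10) = C(5,5) × 0.6011^0 × 0.3989^5 = 1 × 1.0000 × 0.01009997 = 0.010100
Relative intensity = 0.010100 / 0.345596 × 100 = 2.92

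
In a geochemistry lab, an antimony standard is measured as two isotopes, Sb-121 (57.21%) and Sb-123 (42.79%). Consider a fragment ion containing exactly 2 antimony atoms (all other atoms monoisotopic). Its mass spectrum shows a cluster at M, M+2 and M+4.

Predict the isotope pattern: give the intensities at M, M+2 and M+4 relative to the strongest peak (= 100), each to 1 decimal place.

Expanding (0.5721 + 0.4279)^2:
P(M) = 0.5721^2 = 0.327298
P(M+2) = 2 × 0.5721^1 × 0.4279^1 = 0.489603
P(M+4) = 0.4279^2 = 0.183098
The M+2 peak is largest (0.489603); scaling to 100 gives 66.8 : 100.0 : 37.4.

66.8 : 100.0 : 37.4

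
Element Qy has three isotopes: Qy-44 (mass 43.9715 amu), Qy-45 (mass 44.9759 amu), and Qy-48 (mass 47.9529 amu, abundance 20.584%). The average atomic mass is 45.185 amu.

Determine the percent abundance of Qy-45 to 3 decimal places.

39.224%

The remaining 79.416% is split between Qy-44 (fraction x) and Qy-45 (fraction 0.79416 − x).
Substituting: 43.9715x + 44.9759(0.79416 − x) = 35.314375064
(43.9715 − 44.9759)x = -0.40368568  ⇒  x = 0.40192, y = 0.39224
Qy-44: 40.192%, Qy-45: 39.224%.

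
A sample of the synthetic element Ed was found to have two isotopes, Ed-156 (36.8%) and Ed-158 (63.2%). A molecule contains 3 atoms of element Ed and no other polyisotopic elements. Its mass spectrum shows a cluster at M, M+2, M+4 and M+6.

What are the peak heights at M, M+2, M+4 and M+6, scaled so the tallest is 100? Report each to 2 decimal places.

11.30 : 58.23 : 100.00 : 57.25

The 3 Ed atoms are independent, so intensities follow the terms of (0.368 + 0.632)^3.
P(M) = 0.368^3 = 0.049836
P(M+2) = 3 × 0.368^2 × 0.632^1 = 0.256764
P(M+4) = 3 × 0.368^1 × 0.632^2 = 0.440964
P(M+6) = 0.632^3 = 0.252436
The M+4 peak is largest (0.440964); scaling to 100 gives 11.30 : 58.23 : 100.00 : 57.25.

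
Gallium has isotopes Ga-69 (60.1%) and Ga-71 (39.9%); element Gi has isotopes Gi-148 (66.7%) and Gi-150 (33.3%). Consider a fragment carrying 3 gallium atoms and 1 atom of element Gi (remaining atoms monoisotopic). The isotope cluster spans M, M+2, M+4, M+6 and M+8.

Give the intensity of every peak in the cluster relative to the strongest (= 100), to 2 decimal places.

40.15 : 100.00 : 93.00 : 38.25 : 5.86

Gallium pattern (n=3): 0.2170818 : 0.4323576 : 0.2870394 : 0.0635212
Element Gi pattern (n=1): 0.6670 : 0.3330
Convolve the two distributions (both contribute in 2-u steps):
  M: 0.2170818×0.6670 = 0.144794
  M+2: 0.2170818×0.3330 + 0.4323576×0.6670 = 0.360671
  M+4: 0.4323576×0.3330 + 0.2870394×0.6670 = 0.335430
  M+6: 0.2870394×0.3330 + 0.0635212×0.6670 = 0.137953
  M+8: 0.0635212×0.3330 = 0.021153
Scale to base peak (0.360671) = 100: 40.15 : 100.00 : 93.00 : 38.25 : 5.86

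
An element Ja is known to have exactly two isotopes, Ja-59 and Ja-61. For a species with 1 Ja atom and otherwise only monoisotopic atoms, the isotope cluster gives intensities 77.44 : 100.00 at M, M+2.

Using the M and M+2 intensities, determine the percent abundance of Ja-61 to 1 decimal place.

If p is the fraction of Ja that is Ja-59, then I(M+2)/I(M) = [C(1,1)·p^0·(1−p)] / p^1 = 1·(1−p)/p = 100.00/77.44 = 1.2913
(1−p)/p = 1.2913/1 = 1.2913  ⇒  p = 1/(1 + 1.2913) = 0.4364
Ja-59: 43.6%, Ja-61: 56.4%.

56.4%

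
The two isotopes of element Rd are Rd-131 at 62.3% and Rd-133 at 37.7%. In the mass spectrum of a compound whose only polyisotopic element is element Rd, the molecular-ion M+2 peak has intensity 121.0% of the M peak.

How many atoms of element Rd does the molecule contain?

For n independent Rd atoms, I(M+2)/I(M) = n · (abundance Rd-133) / (abundance Rd-131) = n · 0.377/0.623.
n = 1.210 × 0.623/0.377 = 2.00 ≈ 2

2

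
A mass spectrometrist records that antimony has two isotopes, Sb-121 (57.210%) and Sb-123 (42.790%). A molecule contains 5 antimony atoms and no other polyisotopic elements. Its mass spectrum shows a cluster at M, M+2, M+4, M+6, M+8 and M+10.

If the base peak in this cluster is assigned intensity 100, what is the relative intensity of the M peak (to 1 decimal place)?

(0.57210 + 0.42790)^5 gives M 0.0613, M+2 0.2292, M+4 0.3428, M+6 0.2564, M+8 0.0959, M+10 0.0143; the largest is M+4.
P(M+4) = C(5,2) × 0.57210^3 × 0.42790^2 = 10 × 0.18724742 × 0.18309841 = 0.342847 (base)
P(M) = C(5,0) × 0.57210^5 × 0.42790^0 = 1 × 0.06128578 × 1.0000 = 0.061286
Relative intensity = 0.061286 / 0.342847 × 100 = 17.9

17.9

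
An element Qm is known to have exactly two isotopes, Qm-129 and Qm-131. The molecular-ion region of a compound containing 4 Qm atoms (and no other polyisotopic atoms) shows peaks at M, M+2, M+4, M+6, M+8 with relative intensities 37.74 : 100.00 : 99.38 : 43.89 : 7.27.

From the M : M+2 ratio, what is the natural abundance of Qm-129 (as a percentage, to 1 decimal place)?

If p is the fraction of Qm that is Qm-129, then I(M+2)/I(M) = [C(4,1)·p^3·(1−p)] / p^4 = 4·(1−p)/p = 100.00/37.74 = 2.6497
(1−p)/p = 2.6497/4 = 0.6624  ⇒  p = 1/(1 + 0.6624) = 0.6015
Qm-129: 60.2%, Qm-131: 39.8%.

60.2%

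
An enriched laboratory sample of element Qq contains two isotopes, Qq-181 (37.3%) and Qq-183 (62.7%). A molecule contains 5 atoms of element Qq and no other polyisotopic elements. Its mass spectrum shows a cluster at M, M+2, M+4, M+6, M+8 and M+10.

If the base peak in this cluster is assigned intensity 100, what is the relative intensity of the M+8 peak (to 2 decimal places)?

(0.373 + 0.627)^5 gives M 0.0072, M+2 0.0607, M+4 0.2040, M+6 0.3429, M+8 0.2882, M+10 0.0969; the largest is M+6.
P(M+6) = C(5,3) × 0.373^2 × 0.627^3 = 10 × 0.139129 × 0.24649188 = 0.342942 (base)
P(M+8) = C(5,4) × 0.373^1 × 0.627^4 = 5 × 0.3730 × 0.15455041 = 0.288237
Relative intensity = 0.288237 / 0.342942 × 100 = 84.05

84.05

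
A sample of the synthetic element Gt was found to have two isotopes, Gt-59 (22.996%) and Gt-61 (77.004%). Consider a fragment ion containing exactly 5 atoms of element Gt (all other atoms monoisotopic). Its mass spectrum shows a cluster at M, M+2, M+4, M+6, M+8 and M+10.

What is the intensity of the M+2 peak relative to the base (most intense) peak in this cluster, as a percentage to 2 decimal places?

2.66%

(0.22996 + 0.77004)^5 gives M 0.0006, M+2 0.0108, M+4 0.0721, M+6 0.2415, M+8 0.4043, M+10 0.2707; the largest is M+8.
P(M+8) = C(5,4) × 0.22996^1 × 0.77004^4 = 5 × 0.22996 × 0.35160346 = 0.404274 (base)
P(M+2) = C(5,1) × 0.22996^4 × 0.77004^1 = 5 × 0.00279646 × 0.77004 = 0.010767
Relative intensity = 0.010767 / 0.404274 × 100 = 2.66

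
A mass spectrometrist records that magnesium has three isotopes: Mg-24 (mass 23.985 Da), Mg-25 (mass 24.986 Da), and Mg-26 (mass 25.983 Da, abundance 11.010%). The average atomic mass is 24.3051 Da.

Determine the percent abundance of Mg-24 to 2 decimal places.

78.99%

Let x and y be the fractions of Mg-24 and Mg-25. Then x + y = 1 − 0.11010 = 0.88990 and 23.985x + 24.986y = 24.3051 − 0.11010×25.983 = 21.4443717.
Substituting: 23.985x + 24.986(0.88990 − x) = 21.4443717
(23.985 − 24.986)x = -0.7906697  ⇒  x = 0.78988, y = 0.10002
Mg-24: 78.99%, Mg-25: 10.00%.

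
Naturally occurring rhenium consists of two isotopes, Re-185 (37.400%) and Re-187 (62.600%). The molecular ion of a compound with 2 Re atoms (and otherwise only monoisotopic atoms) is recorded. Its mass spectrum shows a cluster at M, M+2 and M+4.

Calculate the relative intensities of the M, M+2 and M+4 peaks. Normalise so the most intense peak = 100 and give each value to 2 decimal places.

29.87 : 100.00 : 83.69

Each Re atom is independently Re-185 (p = 0.37400) or Re-187 (q = 0.62600); the cluster is the binomial expansion (p + q)^2.
P(M) = 0.37400^2 = 0.139876
P(M+2) = 2 × 0.37400^1 × 0.62600^1 = 0.468248
P(M+4) = 0.62600^2 = 0.391876
The M+2 peak is largest (0.468248); scaling to 100 gives 29.87 : 100.00 : 83.69.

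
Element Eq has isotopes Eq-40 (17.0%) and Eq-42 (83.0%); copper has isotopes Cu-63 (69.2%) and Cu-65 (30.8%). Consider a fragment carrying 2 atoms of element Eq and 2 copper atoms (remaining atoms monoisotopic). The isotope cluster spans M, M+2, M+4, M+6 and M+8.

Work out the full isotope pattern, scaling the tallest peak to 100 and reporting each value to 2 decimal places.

3.06 : 32.56 : 100.00 : 70.75 : 14.43

Element Eq pattern (n=2): 0.0289 : 0.2822 : 0.6889
Copper pattern (n=2): 0.478864 : 0.426272 : 0.094864
Convolve the two distributions (both contribute in 2-u steps):
  M: 0.0289×0.478864 = 0.013839
  M+2: 0.0289×0.426272 + 0.2822×0.478864 = 0.147455
  M+4: 0.0289×0.094864 + 0.2822×0.426272 + 0.6889×0.478864 = 0.452925
  M+6: 0.2822×0.094864 + 0.6889×0.426272 = 0.320429
  M+8: 0.6889×0.094864 = 0.065352
Scale to base peak (0.452925) = 100: 3.06 : 32.56 : 100.00 : 70.75 : 14.43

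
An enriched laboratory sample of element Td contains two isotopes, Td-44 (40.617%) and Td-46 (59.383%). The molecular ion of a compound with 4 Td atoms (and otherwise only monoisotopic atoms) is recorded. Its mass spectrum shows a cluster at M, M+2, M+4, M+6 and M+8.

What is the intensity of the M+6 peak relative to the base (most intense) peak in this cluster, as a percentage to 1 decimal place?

97.5%

Binomial terms of (0.40617 + 0.59383)^4: M 0.0272, M+2 0.1592, M+4 0.3491, M+6 0.3402, M+8 0.1244 → M+4 is the base peak.
P(M+4) = C(4,2) × 0.40617^2 × 0.59383^2 = 6 × 0.16497407 × 0.35263407 = 0.349053 (base)
P(M+6) = C(4,3) × 0.40617^1 × 0.59383^3 = 4 × 0.40617 × 0.20940469 = 0.340216
Relative intensity = 0.340216 / 0.349053 × 100 = 97.5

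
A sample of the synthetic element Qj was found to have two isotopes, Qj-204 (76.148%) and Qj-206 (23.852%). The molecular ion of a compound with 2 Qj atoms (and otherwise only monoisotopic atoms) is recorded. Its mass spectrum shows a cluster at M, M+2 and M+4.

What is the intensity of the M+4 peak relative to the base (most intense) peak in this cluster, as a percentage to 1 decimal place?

9.8%

Term probabilities: M 0.5799, M+2 0.3633, M+4 0.0569. Base peak = M.
P(M) = C(2,0) × 0.76148^2 × 0.23852^0 = 1 × 0.57985179 × 1.0000 = 0.579852 (base)
P(M+4) = C(2,2) × 0.76148^0 × 0.23852^2 = 1 × 1.0000 × 0.05689179 = 0.056892
Relative intensity = 0.056892 / 0.579852 × 100 = 9.8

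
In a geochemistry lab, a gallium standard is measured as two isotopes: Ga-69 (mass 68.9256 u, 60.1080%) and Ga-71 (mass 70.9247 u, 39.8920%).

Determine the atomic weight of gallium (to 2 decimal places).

69.72 u

Weight each isotope mass by its fractional abundance: 0.601080 × 68.9256 + 0.398920 × 70.9247
= 41.42980 + 28.29328 = 69.72308 u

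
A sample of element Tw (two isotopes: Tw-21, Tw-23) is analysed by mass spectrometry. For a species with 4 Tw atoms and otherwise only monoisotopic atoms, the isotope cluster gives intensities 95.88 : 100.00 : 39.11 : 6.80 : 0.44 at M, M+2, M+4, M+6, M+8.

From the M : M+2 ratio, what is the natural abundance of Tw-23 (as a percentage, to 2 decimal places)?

20.68%

If p is the fraction of Tw that is Tw-21, then I(M+2)/I(M) = [C(4,1)·p^3·(1−p)] / p^4 = 4·(1−p)/p = 100.00/95.88 = 1.0430
(1−p)/p = 1.0430/4 = 0.2607  ⇒  p = 1/(1 + 0.2607) = 0.7932
Tw-21: 79.32%, Tw-23: 20.68%.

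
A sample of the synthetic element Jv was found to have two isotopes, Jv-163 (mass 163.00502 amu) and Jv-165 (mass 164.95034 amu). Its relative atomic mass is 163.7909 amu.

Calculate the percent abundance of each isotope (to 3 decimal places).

With x = fraction of Jv-163 (so Jv-165 is 1 − x):
163.00502·x + 164.95034·(1 − x) = 163.7909
(163.00502 − 164.95034)·x = 163.7909 − 164.95034
x = -1.15944 / -1.94532 = 0.59602 → 59.602% Jv-163, 40.398% Jv-165.

Jv-163: 59.602%, Jv-165: 40.398%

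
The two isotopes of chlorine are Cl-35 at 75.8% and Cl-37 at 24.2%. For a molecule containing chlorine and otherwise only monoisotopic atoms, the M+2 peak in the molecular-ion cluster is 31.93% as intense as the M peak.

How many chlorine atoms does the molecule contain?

The M+2/M ratio from n Cl atoms is n · q/p = n · 0.242/0.758.
n = 0.3193 × 0.758/0.242 = 1.00 ≈ 1

1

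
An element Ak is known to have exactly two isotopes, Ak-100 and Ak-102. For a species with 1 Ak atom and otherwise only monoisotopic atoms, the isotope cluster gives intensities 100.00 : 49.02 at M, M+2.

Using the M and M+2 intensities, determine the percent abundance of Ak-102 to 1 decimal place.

32.9%

If p is the fraction of Ak that is Ak-100, then I(M+2)/I(M) = [C(1,1)·p^0·(1−p)] / p^1 = 1·(1−p)/p = 49.02/100.00 = 0.4902
(1−p)/p = 0.4902/1 = 0.4902  ⇒  p = 1/(1 + 0.4902) = 0.6711
Ak-100: 67.1%, Ak-102: 32.9%.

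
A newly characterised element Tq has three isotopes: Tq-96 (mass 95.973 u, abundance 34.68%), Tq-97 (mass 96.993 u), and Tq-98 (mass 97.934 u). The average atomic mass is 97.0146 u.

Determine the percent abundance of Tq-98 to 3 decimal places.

39.887%

Let x and y be the fractions of Tq-97 and Tq-98. Then x + y = 1 − 0.3468 = 0.6532 and 96.993x + 97.934y = 97.0146 − 0.3468×95.973 = 63.7311636.
Substituting: 96.993x + 97.934(0.6532 − x) = 63.7311636
(96.993 − 97.934)x = -0.2393252  ⇒  x = 0.25433, y = 0.39887
Tq-97: 25.433%, Tq-98: 39.887%.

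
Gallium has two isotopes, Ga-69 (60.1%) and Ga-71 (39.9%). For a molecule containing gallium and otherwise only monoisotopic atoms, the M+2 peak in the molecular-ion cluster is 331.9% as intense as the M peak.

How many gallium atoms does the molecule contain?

For n independent Ga atoms, I(M+2)/I(M) = n · (abundance Ga-71) / (abundance Ga-69) = n · 0.399/0.601.
n = 3.319 × 0.601/0.399 = 5.00 ≈ 5

5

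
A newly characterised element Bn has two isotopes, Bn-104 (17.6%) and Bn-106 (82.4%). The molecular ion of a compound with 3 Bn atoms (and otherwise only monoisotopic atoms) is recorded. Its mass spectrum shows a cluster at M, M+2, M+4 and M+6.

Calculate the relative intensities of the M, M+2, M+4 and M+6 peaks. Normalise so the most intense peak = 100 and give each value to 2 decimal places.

Expanding (0.176 + 0.824)^3:
P(M) = 0.176^3 = 0.005452
P(M+2) = 3 × 0.176^2 × 0.824^1 = 0.076573
P(M+4) = 3 × 0.176^1 × 0.824^2 = 0.358499
P(M+6) = 0.824^3 = 0.559476
The M+6 peak is largest (0.559476); scaling to 100 gives 0.97 : 13.69 : 64.08 : 100.00.

0.97 : 13.69 : 64.08 : 100.00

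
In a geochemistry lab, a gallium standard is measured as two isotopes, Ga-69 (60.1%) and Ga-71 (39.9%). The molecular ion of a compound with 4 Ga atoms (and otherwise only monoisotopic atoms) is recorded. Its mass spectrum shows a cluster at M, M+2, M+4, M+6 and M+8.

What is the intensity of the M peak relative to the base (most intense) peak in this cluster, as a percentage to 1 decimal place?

37.7%

(0.601 + 0.399)^4 gives M 0.1305, M+2 0.3465, M+4 0.3450, M+6 0.1527, M+8 0.0253; the largest is M+2.
P(M+2) = C(4,1) × 0.601^3 × 0.399^1 = 4 × 0.2170818 × 0.3990 = 0.346463 (base)
P(M) = C(4,0) × 0.601^4 × 0.399^0 = 1 × 0.13046616 × 1.0000 = 0.130466
Relative intensity = 0.130466 / 0.346463 × 100 = 37.7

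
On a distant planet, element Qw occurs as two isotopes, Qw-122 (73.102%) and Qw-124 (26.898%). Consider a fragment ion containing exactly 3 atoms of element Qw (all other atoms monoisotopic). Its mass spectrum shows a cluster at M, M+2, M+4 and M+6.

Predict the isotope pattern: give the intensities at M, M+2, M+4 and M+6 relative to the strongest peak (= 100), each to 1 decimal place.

90.6 : 100.0 : 36.8 : 4.5

Each Qw atom is independently Qw-122 (p = 0.73102) or Qw-124 (q = 0.26898); the cluster is the binomial expansion (p + q)^3.
P(M) = 0.73102^3 = 0.390650
P(M+2) = 3 × 0.73102^2 × 0.26898^1 = 0.431221
P(M+4) = 3 × 0.73102^1 × 0.26898^2 = 0.158668
P(M+6) = 0.26898^3 = 0.019461
The M+2 peak is largest (0.431221); scaling to 100 gives 90.6 : 100.0 : 36.8 : 4.5.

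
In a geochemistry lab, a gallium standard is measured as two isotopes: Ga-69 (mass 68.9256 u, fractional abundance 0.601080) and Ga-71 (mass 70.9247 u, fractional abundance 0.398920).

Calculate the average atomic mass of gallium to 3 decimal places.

Weight each isotope mass by its fractional abundance: 0.601080 × 68.9256 + 0.398920 × 70.9247
= 41.42980 + 28.29328 = 69.72308 u

69.723 u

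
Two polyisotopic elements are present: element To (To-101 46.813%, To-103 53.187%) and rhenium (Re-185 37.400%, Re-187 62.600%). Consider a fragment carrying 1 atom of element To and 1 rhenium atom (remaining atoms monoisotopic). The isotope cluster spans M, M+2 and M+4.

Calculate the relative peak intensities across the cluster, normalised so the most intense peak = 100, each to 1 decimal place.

35.6 : 100.0 : 67.7

Element To pattern (n=1): 0.46813 : 0.53187
Rhenium pattern (n=1): 0.3740 : 0.6260
Convolve the two distributions (both contribute in 2-u steps):
  M: 0.46813×0.3740 = 0.175081
  M+2: 0.46813×0.6260 + 0.53187×0.3740 = 0.491969
  M+4: 0.53187×0.6260 = 0.332951
Scale to base peak (0.491969) = 100: 35.6 : 100.0 : 67.7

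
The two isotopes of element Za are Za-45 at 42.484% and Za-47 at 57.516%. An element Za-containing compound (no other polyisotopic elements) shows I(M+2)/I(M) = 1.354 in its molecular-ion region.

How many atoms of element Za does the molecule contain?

1

With n Za atoms, P(M+2)/P(M) = C(n,1)·p^(n−1)q / p^n = n·q/p = n · 0.57516/0.42484.
n = 1.354 × 0.42484/0.57516 = 1.00 ≈ 1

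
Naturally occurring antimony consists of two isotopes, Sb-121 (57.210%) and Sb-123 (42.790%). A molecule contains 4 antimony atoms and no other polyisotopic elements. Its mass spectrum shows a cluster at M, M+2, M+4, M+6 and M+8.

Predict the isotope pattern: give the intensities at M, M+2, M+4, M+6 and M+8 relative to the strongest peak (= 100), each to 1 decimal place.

Expanding (0.57210 + 0.42790)^4:
P(M) = 0.57210^4 = 0.107124
P(M+2) = 4 × 0.57210^3 × 0.42790^1 = 0.320493
P(M+4) = 6 × 0.57210^2 × 0.42790^2 = 0.359567
P(M+6) = 4 × 0.57210^1 × 0.42790^3 = 0.179291
P(M+8) = 0.42790^4 = 0.033525
The M+4 peak is largest (0.359567); scaling to 100 gives 29.8 : 89.1 : 100.0 : 49.9 : 9.3.

29.8 : 89.1 : 100.0 : 49.9 : 9.3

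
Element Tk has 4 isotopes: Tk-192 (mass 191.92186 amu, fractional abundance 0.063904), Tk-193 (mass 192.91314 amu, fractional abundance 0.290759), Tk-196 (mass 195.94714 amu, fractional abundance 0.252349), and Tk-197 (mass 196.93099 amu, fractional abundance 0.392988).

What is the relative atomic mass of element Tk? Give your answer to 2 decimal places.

195.19 amu

Weight each isotope mass by its fractional abundance: 0.063904 × 191.92186 + 0.290759 × 192.91314 + 0.252349 × 195.94714 + 0.392988 × 196.93099
= 12.264575 + 56.091232 + 49.447065 + 77.391516 = 195.194388 amu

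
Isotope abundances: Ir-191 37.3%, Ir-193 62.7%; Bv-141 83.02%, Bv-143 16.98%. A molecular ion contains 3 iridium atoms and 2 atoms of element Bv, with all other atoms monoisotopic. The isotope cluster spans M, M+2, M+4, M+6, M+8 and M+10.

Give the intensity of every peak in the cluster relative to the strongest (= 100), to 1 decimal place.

Iridium pattern (n=3): 0.05189512 : 0.26170165 : 0.43991135 : 0.24649188
Element Bv pattern (n=2): 0.68923204 : 0.28193592 : 0.02883204
Convolve the two distributions (both contribute in 2-u steps):
  M: 0.05189512×0.68923204 = 0.035768
  M+2: 0.05189512×0.28193592 + 0.26170165×0.68923204 = 0.195004
  M+4: 0.05189512×0.02883204 + 0.26170165×0.28193592 + 0.43991135×0.68923204 = 0.378480
  M+6: 0.26170165×0.02883204 + 0.43991135×0.28193592 + 0.24649188×0.68923204 = 0.301462
  M+8: 0.43991135×0.02883204 + 0.24649188×0.28193592 = 0.082178
  M+10: 0.24649188×0.02883204 = 0.007107
Scale to base peak (0.378480) = 100: 9.5 : 51.5 : 100.0 : 79.7 : 21.7 : 1.9

9.5 : 51.5 : 100.0 : 79.7 : 21.7 : 1.9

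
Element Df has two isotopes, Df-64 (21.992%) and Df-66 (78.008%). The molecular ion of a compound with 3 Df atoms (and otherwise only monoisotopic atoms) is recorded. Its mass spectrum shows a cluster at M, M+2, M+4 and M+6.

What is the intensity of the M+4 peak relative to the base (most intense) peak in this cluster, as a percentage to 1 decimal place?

Binomial terms of (0.21992 + 0.78008)^3: M 0.0106, M+2 0.1132, M+4 0.4015, M+6 0.4747 → M+6 is the base peak.
P(M+6) = C(3,3) × 0.21992^0 × 0.78008^3 = 1 × 1.0000 × 0.47469803 = 0.474698 (base)
P(M+4) = C(3,2) × 0.21992^1 × 0.78008^2 = 3 × 0.21992 × 0.60852481 = 0.401480
Relative intensity = 0.401480 / 0.474698 × 100 = 84.6

84.6%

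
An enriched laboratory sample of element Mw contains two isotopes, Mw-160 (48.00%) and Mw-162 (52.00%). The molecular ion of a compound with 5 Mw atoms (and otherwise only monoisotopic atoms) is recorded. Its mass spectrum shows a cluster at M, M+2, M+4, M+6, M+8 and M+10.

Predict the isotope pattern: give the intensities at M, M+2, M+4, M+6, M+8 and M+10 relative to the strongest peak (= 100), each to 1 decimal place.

7.9 : 42.6 : 92.3 : 100.0 : 54.2 : 11.7

Each Mw atom is independently Mw-160 (p = 0.4800) or Mw-162 (q = 0.5200); the cluster is the binomial expansion (p + q)^5.
P(M) = 0.4800^5 = 0.025480
P(M+2) = 5 × 0.4800^4 × 0.5200^1 = 0.138019
P(M+4) = 10 × 0.4800^3 × 0.5200^2 = 0.299041
P(M+6) = 10 × 0.4800^2 × 0.5200^3 = 0.323961
P(M+8) = 5 × 0.4800^1 × 0.5200^4 = 0.175479
P(M+10) = 0.5200^5 = 0.038020
The M+6 peak is largest (0.323961); scaling to 100 gives 7.9 : 42.6 : 92.3 : 100.0 : 54.2 : 11.7.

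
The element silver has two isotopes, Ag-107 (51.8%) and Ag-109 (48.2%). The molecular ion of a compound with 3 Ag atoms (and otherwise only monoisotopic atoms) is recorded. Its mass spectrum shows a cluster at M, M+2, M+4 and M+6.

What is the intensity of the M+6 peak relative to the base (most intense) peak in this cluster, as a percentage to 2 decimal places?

(0.518 + 0.482)^3 gives M 0.1390, M+2 0.3880, M+4 0.3610, M+6 0.1120; the largest is M+2.
P(M+2) = C(3,1) × 0.518^2 × 0.482^1 = 3 × 0.268324 × 0.4820 = 0.387997 (base)
P(M+6) = C(3,3) × 0.518^0 × 0.482^3 = 1 × 1.0000 × 0.11198017 = 0.111980
Relative intensity = 0.111980 / 0.387997 × 100 = 28.86

28.86%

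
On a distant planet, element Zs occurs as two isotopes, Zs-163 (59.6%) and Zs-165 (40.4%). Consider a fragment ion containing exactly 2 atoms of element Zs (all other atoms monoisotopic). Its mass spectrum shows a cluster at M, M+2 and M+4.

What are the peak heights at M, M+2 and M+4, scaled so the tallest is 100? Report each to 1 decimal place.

73.8 : 100.0 : 33.9

The 2 Zs atoms are independent, so intensities follow the terms of (0.596 + 0.404)^2.
P(M) = 0.596^2 = 0.355216
P(M+2) = 2 × 0.596^1 × 0.404^1 = 0.481568
P(M+4) = 0.404^2 = 0.163216
The M+2 peak is largest (0.481568); scaling to 100 gives 73.8 : 100.0 : 33.9.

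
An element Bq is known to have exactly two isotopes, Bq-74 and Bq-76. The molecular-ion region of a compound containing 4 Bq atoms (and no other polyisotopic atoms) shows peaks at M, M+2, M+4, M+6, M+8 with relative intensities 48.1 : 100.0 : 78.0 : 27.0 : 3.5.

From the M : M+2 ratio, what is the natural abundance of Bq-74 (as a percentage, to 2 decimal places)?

If p is the fraction of Bq that is Bq-74, then I(M+2)/I(M) = [C(4,1)·p^3·(1−p)] / p^4 = 4·(1−p)/p = 100.0/48.1 = 2.0790
(1−p)/p = 2.0790/4 = 0.5198  ⇒  p = 1/(1 + 0.5198) = 0.6580
Bq-74: 65.80%, Bq-76: 34.20%.

65.80%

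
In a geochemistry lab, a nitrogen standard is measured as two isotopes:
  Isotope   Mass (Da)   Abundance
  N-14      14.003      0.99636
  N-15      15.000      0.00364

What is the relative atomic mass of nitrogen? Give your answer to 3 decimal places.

Ar = Σ fᵢ·mᵢ = 0.99636 × 14.003 + 0.00364 × 15.000
= 13.9520 + 0.0546 = 14.0066 Da

14.007 Da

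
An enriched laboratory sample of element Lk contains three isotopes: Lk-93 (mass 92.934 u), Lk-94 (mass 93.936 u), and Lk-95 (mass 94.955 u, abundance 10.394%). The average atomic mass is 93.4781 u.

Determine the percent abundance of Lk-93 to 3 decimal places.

56.269%

The remaining 89.606% is split between Lk-93 (fraction x) and Lk-94 (fraction 0.89606 − x).
Substituting: 92.934x + 93.936(0.89606 − x) = 83.6084773
(92.934 − 93.936)x = -0.56381486  ⇒  x = 0.56269, y = 0.33337
Lk-93: 56.269%, Lk-94: 33.337%.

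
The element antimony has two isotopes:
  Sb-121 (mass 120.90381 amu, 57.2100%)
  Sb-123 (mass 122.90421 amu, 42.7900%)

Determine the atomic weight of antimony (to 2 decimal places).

121.76 amu

The abundance-weighted mean is 0.572100 × 120.90381 + 0.427900 × 122.90421
= 69.169070 + 52.590711 = 121.759781 amu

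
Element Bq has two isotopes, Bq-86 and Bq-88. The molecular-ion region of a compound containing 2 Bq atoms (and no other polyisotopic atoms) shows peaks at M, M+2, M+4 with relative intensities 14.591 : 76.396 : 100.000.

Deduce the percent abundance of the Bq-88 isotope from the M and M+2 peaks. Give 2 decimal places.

72.36%

If p is the fraction of Bq that is Bq-86, then I(M+2)/I(M) = [C(2,1)·p^1·(1−p)] / p^2 = 2·(1−p)/p = 76.396/14.591 = 5.2358
(1−p)/p = 5.2358/2 = 2.6179  ⇒  p = 1/(1 + 2.6179) = 0.2764
Bq-86: 27.64%, Bq-88: 72.36%.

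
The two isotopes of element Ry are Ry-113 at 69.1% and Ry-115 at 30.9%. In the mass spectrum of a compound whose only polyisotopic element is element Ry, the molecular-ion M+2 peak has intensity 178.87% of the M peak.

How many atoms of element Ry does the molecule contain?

4

For n independent Ry atoms, I(M+2)/I(M) = n · (abundance Ry-115) / (abundance Ry-113) = n · 0.309/0.691.
n = 1.7887 × 0.691/0.309 = 4.00 ≈ 4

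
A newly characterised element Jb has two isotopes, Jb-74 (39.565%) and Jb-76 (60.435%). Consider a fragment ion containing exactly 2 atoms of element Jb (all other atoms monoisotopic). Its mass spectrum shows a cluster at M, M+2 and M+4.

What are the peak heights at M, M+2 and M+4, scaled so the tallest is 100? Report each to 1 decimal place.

32.7 : 100.0 : 76.4

Expanding (0.39565 + 0.60435)^2:
P(M) = 0.39565^2 = 0.156539
P(M+2) = 2 × 0.39565^1 × 0.60435^1 = 0.478222
P(M+4) = 0.60435^2 = 0.365239
The M+2 peak is largest (0.478222); scaling to 100 gives 32.7 : 100.0 : 76.4.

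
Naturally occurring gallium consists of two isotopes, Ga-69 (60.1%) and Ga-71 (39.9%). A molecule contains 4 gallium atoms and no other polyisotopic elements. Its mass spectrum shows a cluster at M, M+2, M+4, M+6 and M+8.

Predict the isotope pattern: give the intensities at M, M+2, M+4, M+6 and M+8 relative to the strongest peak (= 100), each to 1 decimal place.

37.7 : 100.0 : 99.6 : 44.1 : 7.3

The 4 Ga atoms are independent, so intensities follow the terms of (0.601 + 0.399)^4.
P(M) = 0.601^4 = 0.130466
P(M+2) = 4 × 0.601^3 × 0.399^1 = 0.346463
P(M+4) = 6 × 0.601^2 × 0.399^2 = 0.345021
P(M+6) = 4 × 0.601^1 × 0.399^3 = 0.152705
P(M+8) = 0.399^4 = 0.025345
The M+2 peak is largest (0.346463); scaling to 100 gives 37.7 : 100.0 : 99.6 : 44.1 : 7.3.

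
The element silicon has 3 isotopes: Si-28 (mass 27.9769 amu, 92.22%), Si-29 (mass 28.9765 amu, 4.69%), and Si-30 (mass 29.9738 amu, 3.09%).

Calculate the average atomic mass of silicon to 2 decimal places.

Weight each isotope mass by its fractional abundance: 0.9222 × 27.9769 + 0.0469 × 28.9765 + 0.0309 × 29.9738
= 25.80030 + 1.35900 + 0.92619 = 28.08549 amu

28.09 amu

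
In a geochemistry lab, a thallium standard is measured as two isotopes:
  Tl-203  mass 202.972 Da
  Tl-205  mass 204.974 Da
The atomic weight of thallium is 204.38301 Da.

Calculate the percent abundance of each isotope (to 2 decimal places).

Tl-203: 29.52%, Tl-205: 70.48%

Let x be the fractional abundance of Tl-203; then Tl-205 has abundance 1 − x.
202.972·x + 204.974·(1 − x) = 204.38301
(202.972 − 204.974)·x = 204.38301 − 204.974
x = -0.59099 / -2.002 = 0.29520 → 29.52% Tl-203, 70.48% Tl-205.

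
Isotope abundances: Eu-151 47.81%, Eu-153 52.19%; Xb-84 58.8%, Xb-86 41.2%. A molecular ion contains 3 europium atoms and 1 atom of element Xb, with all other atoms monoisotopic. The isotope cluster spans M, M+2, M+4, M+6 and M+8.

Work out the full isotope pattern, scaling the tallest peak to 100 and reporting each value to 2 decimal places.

17.04 : 67.73 : 100.00 : 64.84 : 15.53

Europium pattern (n=3): 0.10928391 : 0.3578871 : 0.39067407 : 0.14215492
Element Xb pattern (n=1): 0.5880 : 0.4120
Convolve the two distributions (both contribute in 2-u steps):
  M: 0.10928391×0.5880 = 0.064259
  M+2: 0.10928391×0.4120 + 0.3578871×0.5880 = 0.255463
  M+4: 0.3578871×0.4120 + 0.39067407×0.5880 = 0.377166
  M+6: 0.39067407×0.4120 + 0.14215492×0.5880 = 0.244545
  M+8: 0.14215492×0.4120 = 0.058568
Scale to base peak (0.377166) = 100: 17.04 : 67.73 : 100.00 : 64.84 : 15.53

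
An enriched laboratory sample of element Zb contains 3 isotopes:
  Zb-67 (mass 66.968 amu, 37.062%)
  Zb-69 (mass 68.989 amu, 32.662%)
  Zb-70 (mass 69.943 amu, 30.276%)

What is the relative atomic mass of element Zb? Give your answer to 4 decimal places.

Average mass = Σ (abundance × isotope mass) = 0.37062 × 66.968 + 0.32662 × 68.989 + 0.30276 × 69.943
= 24.81968 + 22.53319 + 21.17594 = 68.52881 amu

68.5288 amu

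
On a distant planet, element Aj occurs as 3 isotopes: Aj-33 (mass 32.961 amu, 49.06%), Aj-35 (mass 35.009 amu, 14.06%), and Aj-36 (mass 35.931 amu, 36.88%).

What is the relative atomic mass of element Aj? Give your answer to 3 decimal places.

34.344 amu

Weight each isotope mass by its fractional abundance: 0.4906 × 32.961 + 0.1406 × 35.009 + 0.3688 × 35.931
= 16.1707 + 4.9223 + 13.2514 = 34.3444 amu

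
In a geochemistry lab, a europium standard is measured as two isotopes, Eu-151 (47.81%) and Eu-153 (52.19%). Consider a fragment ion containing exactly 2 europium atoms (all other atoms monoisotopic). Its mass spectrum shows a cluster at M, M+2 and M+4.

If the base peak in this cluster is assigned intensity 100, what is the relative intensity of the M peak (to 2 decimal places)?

(0.4781 + 0.5219)^2 gives M 0.2286, M+2 0.4990, M+4 0.2724; the largest is M+2.
P(M+2) = C(2,1) × 0.4781^1 × 0.5219^1 = 2 × 0.4781 × 0.5219 = 0.499041 (base)
P(M) = C(2,0) × 0.4781^2 × 0.5219^0 = 1 × 0.22857961 × 1.0000 = 0.228580
Relative intensity = 0.228580 / 0.499041 × 100 = 45.80

45.80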